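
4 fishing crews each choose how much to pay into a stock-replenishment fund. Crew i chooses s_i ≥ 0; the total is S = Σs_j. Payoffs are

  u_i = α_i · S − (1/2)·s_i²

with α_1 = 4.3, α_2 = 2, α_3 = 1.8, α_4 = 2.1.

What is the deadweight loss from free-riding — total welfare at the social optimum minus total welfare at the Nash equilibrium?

Crew i's FOC: ∂u_i/∂s_i = α_i − s_i = 0, so s_i* = α_i.
NE contributions = (4.3, 2, 1.8, 2.1); S = 10.2.
W^NE = (Σα)·S − ½Σα_i² = 10.2² − ½·30.14 = 88.97.
Planner sets s_i = Σα_j = 10.2 for every i, so S^SO = 4·10.2 = 40.8.
W^SO = (Σα)·S^SO − ½·4·(Σα)² = (4/2)·10.2² = 208.08.
Deadweight loss = W^SO − W^NE = 119.11.

119.11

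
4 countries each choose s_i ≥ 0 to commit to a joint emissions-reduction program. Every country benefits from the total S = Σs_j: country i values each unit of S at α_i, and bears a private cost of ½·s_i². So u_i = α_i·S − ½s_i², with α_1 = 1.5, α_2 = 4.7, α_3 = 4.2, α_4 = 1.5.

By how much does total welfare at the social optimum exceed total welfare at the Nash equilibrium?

163.725

Country i's FOC: ∂u_i/∂s_i = α_i − s_i = 0, so s_i* = α_i.
NE contributions = (1.5, 4.7, 4.2, 1.5); S = 11.9.
W^NE = (Σα)·S − ½Σα_i² = 11.9² − ½·44.23 = 119.495.
Planner sets s_i = Σα_j = 11.9 for every i, so S^SO = 4·11.9 = 47.6.
W^SO = (Σα)·S^SO − ½·4·(Σα)² = (4/2)·11.9² = 283.22.
Deadweight loss = W^SO − W^NE = 163.725.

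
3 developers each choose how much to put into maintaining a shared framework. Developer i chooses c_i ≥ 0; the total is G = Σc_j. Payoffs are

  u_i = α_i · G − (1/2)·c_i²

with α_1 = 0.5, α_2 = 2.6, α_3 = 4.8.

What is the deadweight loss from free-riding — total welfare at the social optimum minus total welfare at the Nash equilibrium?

46.23

Developer i's FOC: ∂u_i/∂c_i = α_i − c_i = 0, so c_i* = α_i.
NE contributions = (0.5, 2.6, 4.8); G = 7.9.
W^NE = (Σα)·G − ½Σα_i² = 7.9² − ½·30.05 = 47.385.
Planner sets c_i = Σα_j = 7.9 for every i, so G^SO = 3·7.9 = 23.7.
W^SO = (Σα)·G^SO − ½·3·(Σα)² = (3/2)·7.9² = 93.615.
Deadweight loss = W^SO − W^NE = 46.23.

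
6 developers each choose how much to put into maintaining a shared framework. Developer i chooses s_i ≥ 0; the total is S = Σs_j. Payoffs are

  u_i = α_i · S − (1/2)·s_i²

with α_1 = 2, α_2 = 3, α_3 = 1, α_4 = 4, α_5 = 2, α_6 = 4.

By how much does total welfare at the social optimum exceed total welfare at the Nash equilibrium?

Developer i's FOC: ∂u_i/∂s_i = α_i − s_i = 0, so s_i* = α_i.
NE contributions = (2, 3, 1, 4, 2, 4); S = 16.
W^NE = (Σα)·S − ½Σα_i² = 16² − ½·50 = 231.
Planner sets s_i = Σα_j = 16 for every i, so S^SO = 6·16 = 96.
W^SO = (Σα)·S^SO − ½·6·(Σα)² = (6/2)·16² = 768.
Deadweight loss = W^SO − W^NE = 537.

537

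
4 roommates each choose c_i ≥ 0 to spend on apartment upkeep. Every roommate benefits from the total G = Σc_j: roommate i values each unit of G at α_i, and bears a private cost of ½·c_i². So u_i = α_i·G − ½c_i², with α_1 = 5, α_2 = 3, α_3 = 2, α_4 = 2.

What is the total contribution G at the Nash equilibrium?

12

Roommate i's FOC: ∂u_i/∂c_i = α_i − c_i = 0, so c_i* = α_i.
NE contributions = (5, 3, 2, 2); G = 12.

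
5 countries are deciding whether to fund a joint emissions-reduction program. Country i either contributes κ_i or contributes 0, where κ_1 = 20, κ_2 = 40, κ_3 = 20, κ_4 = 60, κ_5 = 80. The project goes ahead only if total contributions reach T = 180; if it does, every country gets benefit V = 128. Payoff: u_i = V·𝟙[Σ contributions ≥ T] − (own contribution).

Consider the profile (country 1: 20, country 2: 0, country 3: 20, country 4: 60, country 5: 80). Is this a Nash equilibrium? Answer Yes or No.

Yes

Total = 180 ≥ 180: provided.
Country 1 (pledges 20, payoff 108): dropping to 0 → total 160, payoff 0. No gain.
Country 2 (pledges 0, payoff 128): pledging 40 → total 220, payoff 88. No gain.
Country 3 (pledges 20, payoff 108): dropping to 0 → total 160, payoff 0. No gain.
Country 4 (pledges 60, payoff 68): dropping to 0 → total 120, payoff 0. No gain.
Country 5 (pledges 80, payoff 48): dropping to 0 → total 100, payoff 0. No gain.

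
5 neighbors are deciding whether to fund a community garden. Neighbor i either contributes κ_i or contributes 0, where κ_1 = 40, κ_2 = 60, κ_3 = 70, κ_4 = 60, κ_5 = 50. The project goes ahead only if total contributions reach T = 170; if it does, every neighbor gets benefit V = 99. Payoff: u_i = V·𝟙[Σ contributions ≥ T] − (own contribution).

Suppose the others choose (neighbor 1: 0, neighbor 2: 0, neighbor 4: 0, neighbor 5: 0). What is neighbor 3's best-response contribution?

0

Others' total = 0. Even contributing 70 gives 70 < 170: no benefit either way.
Best response: 0.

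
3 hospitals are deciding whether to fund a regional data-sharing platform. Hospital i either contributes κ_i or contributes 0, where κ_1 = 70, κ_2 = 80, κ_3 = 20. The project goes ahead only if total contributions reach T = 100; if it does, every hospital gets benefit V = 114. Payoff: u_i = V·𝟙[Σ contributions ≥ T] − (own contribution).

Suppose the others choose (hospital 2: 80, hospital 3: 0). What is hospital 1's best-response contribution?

Others' total = 80. Contributing 70 brings total to 150 ≥ 100: gain V − κ_1 = 44.
Best response: 70.

70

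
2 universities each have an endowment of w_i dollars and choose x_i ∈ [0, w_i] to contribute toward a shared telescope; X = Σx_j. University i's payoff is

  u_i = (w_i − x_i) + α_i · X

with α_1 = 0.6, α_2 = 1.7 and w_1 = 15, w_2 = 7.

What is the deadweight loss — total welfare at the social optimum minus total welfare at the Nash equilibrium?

∂u_i/∂x_i = α_i − 1, so university i contributes w_i if α_i > 1, else 0.
α_i > 1 for i ∈ {2}; NE contributions (0, 7), X = 7.
W^NE = Σw_i − X^NE + (Σα_i)·X^NE = 22 + 1.3·7 = 31.1.
Planner: ∂(Σu_j)/∂x_i = Σα_j − 1 = 1.3 > 0, so everyone contributes w_i; X^SO = 22, W^SO = 22 + 1.3·22 = 50.6.
Deadweight loss = 19.5.

19.5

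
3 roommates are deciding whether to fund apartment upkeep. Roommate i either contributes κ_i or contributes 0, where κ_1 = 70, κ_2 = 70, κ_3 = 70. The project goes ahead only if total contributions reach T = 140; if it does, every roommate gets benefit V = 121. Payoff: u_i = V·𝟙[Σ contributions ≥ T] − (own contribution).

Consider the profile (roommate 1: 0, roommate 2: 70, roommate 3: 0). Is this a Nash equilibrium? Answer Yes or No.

Total = 70 < 140: not provided.
Roommate 1 (pledges 0, payoff 0): pledging 70 → total 140, payoff 51. Profitable deviation.

No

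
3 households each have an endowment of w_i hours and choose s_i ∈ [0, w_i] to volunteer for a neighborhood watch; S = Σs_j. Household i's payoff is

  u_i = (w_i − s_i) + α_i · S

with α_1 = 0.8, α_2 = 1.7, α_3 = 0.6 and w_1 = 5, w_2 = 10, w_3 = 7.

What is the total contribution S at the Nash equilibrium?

10

∂u_i/∂s_i = α_i − 1, so household i contributes w_i if α_i > 1, else 0.
α_i > 1 for i ∈ {2}; NE contributions (0, 10, 0), S = 10.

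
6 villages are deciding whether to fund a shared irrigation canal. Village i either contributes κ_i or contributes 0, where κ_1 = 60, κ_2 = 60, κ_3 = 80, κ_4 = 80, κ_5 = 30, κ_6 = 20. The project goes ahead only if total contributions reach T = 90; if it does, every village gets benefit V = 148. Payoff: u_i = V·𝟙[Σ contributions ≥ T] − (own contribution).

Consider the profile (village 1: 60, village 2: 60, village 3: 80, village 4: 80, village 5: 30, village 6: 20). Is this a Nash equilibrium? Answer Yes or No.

No

Total = 330 ≥ 90: provided.
Village 1 (pledges 60, payoff 88): dropping to 0 → total 270, payoff 148. Profitable deviation.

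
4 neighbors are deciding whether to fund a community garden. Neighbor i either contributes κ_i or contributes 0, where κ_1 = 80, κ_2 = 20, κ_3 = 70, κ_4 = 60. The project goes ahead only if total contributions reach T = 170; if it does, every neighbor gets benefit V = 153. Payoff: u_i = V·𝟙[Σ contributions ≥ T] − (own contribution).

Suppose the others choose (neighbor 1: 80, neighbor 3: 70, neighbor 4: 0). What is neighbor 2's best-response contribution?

Others' total = 150. Contributing 20 brings total to 170 ≥ 170: gain V − κ_2 = 133.
Best response: 20.

20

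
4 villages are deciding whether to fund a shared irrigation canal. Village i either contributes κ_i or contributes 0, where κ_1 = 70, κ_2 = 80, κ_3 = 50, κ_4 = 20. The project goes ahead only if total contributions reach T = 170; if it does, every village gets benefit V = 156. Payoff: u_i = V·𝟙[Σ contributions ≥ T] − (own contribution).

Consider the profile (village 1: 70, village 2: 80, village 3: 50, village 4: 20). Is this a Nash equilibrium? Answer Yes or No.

No

Total = 220 ≥ 170: provided.
Village 1 (pledges 70, payoff 86): dropping to 0 → total 150, payoff 0. No gain.
Village 2 (pledges 80, payoff 76): dropping to 0 → total 140, payoff 0. No gain.
Village 3 (pledges 50, payoff 106): dropping to 0 → total 170, payoff 156. Profitable deviation.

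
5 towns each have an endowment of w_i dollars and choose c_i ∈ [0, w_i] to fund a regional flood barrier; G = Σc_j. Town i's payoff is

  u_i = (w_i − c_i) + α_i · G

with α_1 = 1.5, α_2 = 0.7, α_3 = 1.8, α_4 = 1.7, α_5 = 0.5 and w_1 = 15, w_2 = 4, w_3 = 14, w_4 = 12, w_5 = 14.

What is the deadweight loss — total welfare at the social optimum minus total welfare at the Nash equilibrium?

93.6

∂u_i/∂c_i = α_i − 1, so town i contributes w_i if α_i > 1, else 0.
α_i > 1 for i ∈ {1, 3, 4}; NE contributions (15, 0, 14, 12, 0), G = 41.
W^NE = Σw_i − G^NE + (Σα_i)·G^NE = 59 + 5.2·41 = 272.2.
Planner: ∂(Σu_j)/∂c_i = Σα_j − 1 = 5.2 > 0, so everyone contributes w_i; G^SO = 59, W^SO = 59 + 5.2·59 = 365.8.
Deadweight loss = 93.6.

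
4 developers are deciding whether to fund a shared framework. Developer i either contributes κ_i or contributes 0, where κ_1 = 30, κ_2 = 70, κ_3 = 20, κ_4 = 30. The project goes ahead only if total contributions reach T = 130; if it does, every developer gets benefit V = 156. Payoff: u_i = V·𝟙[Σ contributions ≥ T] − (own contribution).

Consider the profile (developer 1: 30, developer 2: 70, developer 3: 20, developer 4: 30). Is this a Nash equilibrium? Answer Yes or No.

No

Total = 150 ≥ 130: provided.
Developer 1 (pledges 30, payoff 126): dropping to 0 → total 120, payoff 0. No gain.
Developer 2 (pledges 70, payoff 86): dropping to 0 → total 80, payoff 0. No gain.
Developer 3 (pledges 20, payoff 136): dropping to 0 → total 130, payoff 156. Profitable deviation.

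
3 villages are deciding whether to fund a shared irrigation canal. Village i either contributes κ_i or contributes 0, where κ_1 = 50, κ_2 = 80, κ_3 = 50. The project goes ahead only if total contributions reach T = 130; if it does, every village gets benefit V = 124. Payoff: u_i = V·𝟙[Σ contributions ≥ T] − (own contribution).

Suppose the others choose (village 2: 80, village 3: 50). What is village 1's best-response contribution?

0

Others' total = 130 ≥ 130; contributing adds cost 50 for no extra benefit.
Best response: 0.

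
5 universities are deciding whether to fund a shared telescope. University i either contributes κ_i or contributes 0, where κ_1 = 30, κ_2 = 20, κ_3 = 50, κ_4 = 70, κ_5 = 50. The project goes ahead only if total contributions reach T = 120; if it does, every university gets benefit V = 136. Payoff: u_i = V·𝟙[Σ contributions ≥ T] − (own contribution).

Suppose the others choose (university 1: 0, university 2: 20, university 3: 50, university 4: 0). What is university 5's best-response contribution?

50

Others' total = 70. Contributing 50 brings total to 120 ≥ 120: gain V − κ_5 = 86.
Best response: 50.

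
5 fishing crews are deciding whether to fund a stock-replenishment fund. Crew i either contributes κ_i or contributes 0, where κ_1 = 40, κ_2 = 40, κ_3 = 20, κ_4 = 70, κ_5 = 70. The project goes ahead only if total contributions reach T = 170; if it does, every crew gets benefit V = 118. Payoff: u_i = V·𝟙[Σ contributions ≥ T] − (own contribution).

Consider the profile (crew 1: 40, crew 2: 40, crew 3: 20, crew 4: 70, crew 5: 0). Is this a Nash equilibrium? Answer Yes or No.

Total = 170 ≥ 170: provided.
Crew 1 (pledges 40, payoff 78): dropping to 0 → total 130, payoff 0. No gain.
Crew 2 (pledges 40, payoff 78): dropping to 0 → total 130, payoff 0. No gain.
Crew 3 (pledges 20, payoff 98): dropping to 0 → total 150, payoff 0. No gain.
Crew 4 (pledges 70, payoff 48): dropping to 0 → total 100, payoff 0. No gain.
Crew 5 (pledges 0, payoff 118): pledging 70 → total 240, payoff 48. No gain.

Yes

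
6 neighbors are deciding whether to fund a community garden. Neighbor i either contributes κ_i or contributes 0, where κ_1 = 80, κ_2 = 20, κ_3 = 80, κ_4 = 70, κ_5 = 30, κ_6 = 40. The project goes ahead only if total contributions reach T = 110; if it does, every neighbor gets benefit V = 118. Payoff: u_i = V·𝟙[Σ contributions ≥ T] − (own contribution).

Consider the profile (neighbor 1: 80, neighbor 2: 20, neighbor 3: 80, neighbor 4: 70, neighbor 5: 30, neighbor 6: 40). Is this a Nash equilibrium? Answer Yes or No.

Total = 320 ≥ 110: provided.
Neighbor 1 (pledges 80, payoff 38): dropping to 0 → total 240, payoff 118. Profitable deviation.

No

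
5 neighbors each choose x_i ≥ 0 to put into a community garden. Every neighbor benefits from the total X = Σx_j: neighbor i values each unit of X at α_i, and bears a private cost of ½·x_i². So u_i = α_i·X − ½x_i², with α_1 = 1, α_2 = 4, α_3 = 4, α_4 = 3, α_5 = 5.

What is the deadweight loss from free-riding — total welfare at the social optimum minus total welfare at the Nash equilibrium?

467

Neighbor i's FOC: ∂u_i/∂x_i = α_i − x_i = 0, so x_i* = α_i.
NE contributions = (1, 4, 4, 3, 5); X = 17.
W^NE = (Σα)·X − ½Σα_i² = 17² − ½·67 = 255.5.
Planner sets x_i = Σα_j = 17 for every i, so X^SO = 5·17 = 85.
W^SO = (Σα)·X^SO − ½·5·(Σα)² = (5/2)·17² = 722.5.
Deadweight loss = W^SO − W^NE = 467.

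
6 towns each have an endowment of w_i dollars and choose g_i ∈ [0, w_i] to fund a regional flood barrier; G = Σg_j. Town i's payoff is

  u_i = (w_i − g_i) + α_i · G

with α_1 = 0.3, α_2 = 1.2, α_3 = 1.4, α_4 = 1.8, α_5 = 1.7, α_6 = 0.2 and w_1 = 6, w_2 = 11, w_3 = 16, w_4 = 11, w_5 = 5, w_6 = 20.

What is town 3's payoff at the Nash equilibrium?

60.2

∂u_i/∂g_i = α_i − 1, so town i contributes w_i if α_i > 1, else 0.
α_i > 1 for i ∈ {2, 3, 4, 5}; NE contributions (0, 11, 16, 11, 5, 0), G = 43.
u_3 = (16 − 16) + 1.4·43 = 60.2.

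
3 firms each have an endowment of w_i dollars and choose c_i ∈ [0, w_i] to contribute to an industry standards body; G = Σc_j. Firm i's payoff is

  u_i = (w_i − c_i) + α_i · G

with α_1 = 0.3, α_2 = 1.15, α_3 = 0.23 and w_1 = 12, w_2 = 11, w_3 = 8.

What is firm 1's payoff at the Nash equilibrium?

∂u_i/∂c_i = α_i − 1, so firm i contributes w_i if α_i > 1, else 0.
α_i > 1 for i ∈ {2}; NE contributions (0, 11, 0), G = 11.
u_1 = (12 − 0) + 0.3·11 = 15.3.

15.3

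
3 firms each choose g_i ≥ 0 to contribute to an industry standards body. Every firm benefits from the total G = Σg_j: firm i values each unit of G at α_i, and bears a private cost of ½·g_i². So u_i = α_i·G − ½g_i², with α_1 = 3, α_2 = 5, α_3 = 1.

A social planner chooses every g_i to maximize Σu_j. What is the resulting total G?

27

Planner FOC: ∂(Σu_j)/∂g_i = (Σα_j) − g_i = 0, so g_i^SO = Σα_j = 9 for every i; G^SO = 27.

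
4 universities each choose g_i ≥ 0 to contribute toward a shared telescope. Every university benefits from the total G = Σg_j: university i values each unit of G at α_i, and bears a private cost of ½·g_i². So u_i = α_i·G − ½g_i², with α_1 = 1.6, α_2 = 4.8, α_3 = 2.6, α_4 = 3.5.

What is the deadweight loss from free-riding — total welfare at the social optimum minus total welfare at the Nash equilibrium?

178.555

University i's FOC: ∂u_i/∂g_i = α_i − g_i = 0, so g_i* = α_i.
NE contributions = (1.6, 4.8, 2.6, 3.5); G = 12.5.
W^NE = (Σα)·G − ½Σα_i² = 12.5² − ½·44.61 = 133.945.
Planner sets g_i = Σα_j = 12.5 for every i, so G^SO = 4·12.5 = 50.
W^SO = (Σα)·G^SO − ½·4·(Σα)² = (4/2)·12.5² = 312.5.
Deadweight loss = W^SO − W^NE = 178.555.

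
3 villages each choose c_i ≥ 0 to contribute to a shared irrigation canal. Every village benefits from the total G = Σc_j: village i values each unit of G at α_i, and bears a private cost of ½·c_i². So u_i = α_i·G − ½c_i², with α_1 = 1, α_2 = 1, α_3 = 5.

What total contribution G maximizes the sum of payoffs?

Planner FOC: ∂(Σu_j)/∂c_i = (Σα_j) − c_i = 0, so c_i^SO = Σα_j = 7 for every i; G^SO = 21.

21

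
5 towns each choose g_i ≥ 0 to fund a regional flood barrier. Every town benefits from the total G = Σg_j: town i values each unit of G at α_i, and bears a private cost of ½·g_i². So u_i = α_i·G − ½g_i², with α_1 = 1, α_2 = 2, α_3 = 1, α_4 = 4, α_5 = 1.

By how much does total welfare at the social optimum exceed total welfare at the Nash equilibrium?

Town i's FOC: ∂u_i/∂g_i = α_i − g_i = 0, so g_i* = α_i.
NE contributions = (1, 2, 1, 4, 1); G = 9.
W^NE = (Σα)·G − ½Σα_i² = 9² − ½·23 = 69.5.
Planner sets g_i = Σα_j = 9 for every i, so G^SO = 5·9 = 45.
W^SO = (Σα)·G^SO − ½·5·(Σα)² = (5/2)·9² = 202.5.
Deadweight loss = W^SO − W^NE = 133.

133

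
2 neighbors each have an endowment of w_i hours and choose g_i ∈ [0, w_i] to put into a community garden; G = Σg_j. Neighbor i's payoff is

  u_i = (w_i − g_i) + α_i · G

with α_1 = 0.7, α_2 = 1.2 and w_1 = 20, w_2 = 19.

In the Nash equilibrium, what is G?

19

∂u_i/∂g_i = α_i − 1, so neighbor i contributes w_i if α_i > 1, else 0.
α_i > 1 for i ∈ {2}; NE contributions (0, 19), G = 19.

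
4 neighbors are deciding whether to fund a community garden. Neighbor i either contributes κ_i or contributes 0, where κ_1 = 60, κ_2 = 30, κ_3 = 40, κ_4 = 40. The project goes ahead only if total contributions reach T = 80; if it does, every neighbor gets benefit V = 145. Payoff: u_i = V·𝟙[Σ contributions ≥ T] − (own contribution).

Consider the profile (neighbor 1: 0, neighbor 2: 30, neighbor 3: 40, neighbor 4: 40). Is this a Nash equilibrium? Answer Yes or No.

Total = 110 ≥ 80: provided.
Neighbor 1 (pledges 0, payoff 145): pledging 60 → total 170, payoff 85. No gain.
Neighbor 2 (pledges 30, payoff 115): dropping to 0 → total 80, payoff 145. Profitable deviation.

No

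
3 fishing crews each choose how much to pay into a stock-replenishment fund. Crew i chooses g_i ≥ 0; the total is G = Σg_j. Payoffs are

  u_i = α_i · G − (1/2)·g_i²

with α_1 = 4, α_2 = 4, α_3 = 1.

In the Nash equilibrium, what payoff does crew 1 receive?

28

Crew i's FOC: ∂u_i/∂g_i = α_i − g_i = 0, so g_i* = α_i.
NE contributions = (4, 4, 1); G = 9.
u_1 = α_1·G − ½·(g_1)² = 4·9 − ½·4² = 28.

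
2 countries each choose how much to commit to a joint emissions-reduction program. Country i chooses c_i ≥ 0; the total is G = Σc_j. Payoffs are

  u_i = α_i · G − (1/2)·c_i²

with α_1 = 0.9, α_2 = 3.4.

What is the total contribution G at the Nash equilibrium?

Country i's FOC: ∂u_i/∂c_i = α_i − c_i = 0, so c_i* = α_i.
NE contributions = (0.9, 3.4); G = 4.3.

4.3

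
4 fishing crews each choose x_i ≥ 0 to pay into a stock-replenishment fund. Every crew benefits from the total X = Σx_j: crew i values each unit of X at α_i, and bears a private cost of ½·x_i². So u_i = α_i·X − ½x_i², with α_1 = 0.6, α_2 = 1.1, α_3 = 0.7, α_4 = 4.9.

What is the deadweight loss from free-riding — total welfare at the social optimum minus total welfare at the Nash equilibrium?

Crew i's FOC: ∂u_i/∂x_i = α_i − x_i = 0, so x_i* = α_i.
NE contributions = (0.6, 1.1, 0.7, 4.9); X = 7.3.
W^NE = (Σα)·X − ½Σα_i² = 7.3² − ½·26.07 = 40.255.
Planner sets x_i = Σα_j = 7.3 for every i, so X^SO = 4·7.3 = 29.2.
W^SO = (Σα)·X^SO − ½·4·(Σα)² = (4/2)·7.3² = 106.58.
Deadweight loss = W^SO − W^NE = 66.325.

66.325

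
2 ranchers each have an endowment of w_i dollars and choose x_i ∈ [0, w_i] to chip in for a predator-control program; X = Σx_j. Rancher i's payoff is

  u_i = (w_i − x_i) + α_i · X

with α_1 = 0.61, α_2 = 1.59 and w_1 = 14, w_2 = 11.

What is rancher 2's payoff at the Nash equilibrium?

17.49

∂u_i/∂x_i = α_i − 1, so rancher i contributes w_i if α_i > 1, else 0.
α_i > 1 for i ∈ {2}; NE contributions (0, 11), X = 11.
u_2 = (11 − 11) + 1.59·11 = 17.49.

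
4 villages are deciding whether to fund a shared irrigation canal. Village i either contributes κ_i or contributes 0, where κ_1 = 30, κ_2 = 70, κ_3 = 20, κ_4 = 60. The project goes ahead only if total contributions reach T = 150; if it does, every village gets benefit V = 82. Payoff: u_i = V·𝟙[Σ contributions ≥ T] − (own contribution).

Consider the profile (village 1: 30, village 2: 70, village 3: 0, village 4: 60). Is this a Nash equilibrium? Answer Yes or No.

Yes

Total = 160 ≥ 150: provided.
Village 1 (pledges 30, payoff 52): dropping to 0 → total 130, payoff 0. No gain.
Village 2 (pledges 70, payoff 12): dropping to 0 → total 90, payoff 0. No gain.
Village 3 (pledges 0, payoff 82): pledging 20 → total 180, payoff 62. No gain.
Village 4 (pledges 60, payoff 22): dropping to 0 → total 100, payoff 0. No gain.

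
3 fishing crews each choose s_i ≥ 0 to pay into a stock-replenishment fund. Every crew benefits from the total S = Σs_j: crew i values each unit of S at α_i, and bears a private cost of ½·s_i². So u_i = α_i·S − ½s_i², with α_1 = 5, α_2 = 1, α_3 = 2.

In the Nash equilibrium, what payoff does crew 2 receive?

7.5

Crew i's FOC: ∂u_i/∂s_i = α_i − s_i = 0, so s_i* = α_i.
NE contributions = (5, 1, 2); S = 8.
u_2 = α_2·S − ½·(s_2)² = 1·8 − ½·1² = 7.5.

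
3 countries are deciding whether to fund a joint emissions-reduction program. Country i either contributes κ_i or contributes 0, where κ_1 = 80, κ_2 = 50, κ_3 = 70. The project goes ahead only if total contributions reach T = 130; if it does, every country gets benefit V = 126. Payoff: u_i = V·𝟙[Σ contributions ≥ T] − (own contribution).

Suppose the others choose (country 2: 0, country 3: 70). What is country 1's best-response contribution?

Others' total = 70. Contributing 80 brings total to 150 ≥ 130: gain V − κ_1 = 46.
Best response: 80.

80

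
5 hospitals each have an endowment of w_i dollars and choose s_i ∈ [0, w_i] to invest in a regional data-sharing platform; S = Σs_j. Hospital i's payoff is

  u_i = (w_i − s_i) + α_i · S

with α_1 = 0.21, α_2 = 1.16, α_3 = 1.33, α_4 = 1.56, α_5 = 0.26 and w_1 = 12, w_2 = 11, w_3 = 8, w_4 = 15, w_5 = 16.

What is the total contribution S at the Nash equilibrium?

∂u_i/∂s_i = α_i − 1, so hospital i contributes w_i if α_i > 1, else 0.
α_i > 1 for i ∈ {2, 3, 4}; NE contributions (0, 11, 8, 15, 0), S = 34.

34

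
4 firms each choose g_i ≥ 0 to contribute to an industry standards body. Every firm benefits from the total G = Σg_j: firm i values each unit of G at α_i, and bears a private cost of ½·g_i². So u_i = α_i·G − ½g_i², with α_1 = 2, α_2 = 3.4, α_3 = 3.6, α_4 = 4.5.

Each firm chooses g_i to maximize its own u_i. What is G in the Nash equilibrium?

Firm i's FOC: ∂u_i/∂g_i = α_i − g_i = 0, so g_i* = α_i.
NE contributions = (2, 3.4, 3.6, 4.5); G = 13.5.

13.5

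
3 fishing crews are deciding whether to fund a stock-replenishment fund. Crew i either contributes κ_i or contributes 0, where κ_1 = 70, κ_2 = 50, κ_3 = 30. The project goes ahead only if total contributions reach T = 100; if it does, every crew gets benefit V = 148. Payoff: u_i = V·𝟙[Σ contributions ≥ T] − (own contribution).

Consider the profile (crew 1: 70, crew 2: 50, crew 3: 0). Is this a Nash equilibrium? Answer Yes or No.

Total = 120 ≥ 100: provided.
Crew 1 (pledges 70, payoff 78): dropping to 0 → total 50, payoff 0. No gain.
Crew 2 (pledges 50, payoff 98): dropping to 0 → total 70, payoff 0. No gain.
Crew 3 (pledges 0, payoff 148): pledging 30 → total 150, payoff 118. No gain.

Yes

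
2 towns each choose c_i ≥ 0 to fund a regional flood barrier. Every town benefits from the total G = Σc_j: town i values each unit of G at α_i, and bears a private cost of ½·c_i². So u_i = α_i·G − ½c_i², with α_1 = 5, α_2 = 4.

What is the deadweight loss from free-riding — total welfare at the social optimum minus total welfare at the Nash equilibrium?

20.5

Town i's FOC: ∂u_i/∂c_i = α_i − c_i = 0, so c_i* = α_i.
NE contributions = (5, 4); G = 9.
W^NE = (Σα)·G − ½Σα_i² = 9² − ½·41 = 60.5.
Planner sets c_i = Σα_j = 9 for every i, so G^SO = 2·9 = 18.
W^SO = (Σα)·G^SO − ½·2·(Σα)² = (2/2)·9² = 81.
Deadweight loss = W^SO − W^NE = 20.5.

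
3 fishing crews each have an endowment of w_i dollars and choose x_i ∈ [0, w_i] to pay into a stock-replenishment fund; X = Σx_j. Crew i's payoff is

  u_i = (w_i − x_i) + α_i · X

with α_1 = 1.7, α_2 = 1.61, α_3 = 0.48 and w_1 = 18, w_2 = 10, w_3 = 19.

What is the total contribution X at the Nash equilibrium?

28

∂u_i/∂x_i = α_i − 1, so crew i contributes w_i if α_i > 1, else 0.
α_i > 1 for i ∈ {1, 2}; NE contributions (18, 10, 0), X = 28.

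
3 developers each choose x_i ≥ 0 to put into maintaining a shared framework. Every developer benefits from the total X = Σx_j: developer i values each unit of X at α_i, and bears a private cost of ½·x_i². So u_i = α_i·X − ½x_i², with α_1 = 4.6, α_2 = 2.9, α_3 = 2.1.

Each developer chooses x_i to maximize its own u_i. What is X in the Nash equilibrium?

9.6

Developer i's FOC: ∂u_i/∂x_i = α_i − x_i = 0, so x_i* = α_i.
NE contributions = (4.6, 2.9, 2.1); X = 9.6.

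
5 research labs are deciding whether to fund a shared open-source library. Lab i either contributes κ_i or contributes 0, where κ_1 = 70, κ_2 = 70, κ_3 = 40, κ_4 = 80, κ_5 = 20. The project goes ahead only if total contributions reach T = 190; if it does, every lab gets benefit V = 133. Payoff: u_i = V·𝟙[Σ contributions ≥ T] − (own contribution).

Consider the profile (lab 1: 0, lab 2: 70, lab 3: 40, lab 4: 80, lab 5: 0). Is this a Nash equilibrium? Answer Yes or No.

Total = 190 ≥ 190: provided.
Lab 1 (pledges 0, payoff 133): pledging 70 → total 260, payoff 63. No gain.
Lab 2 (pledges 70, payoff 63): dropping to 0 → total 120, payoff 0. No gain.
Lab 3 (pledges 40, payoff 93): dropping to 0 → total 150, payoff 0. No gain.
Lab 4 (pledges 80, payoff 53): dropping to 0 → total 110, payoff 0. No gain.
Lab 5 (pledges 0, payoff 133): pledging 20 → total 210, payoff 113. No gain.

Yes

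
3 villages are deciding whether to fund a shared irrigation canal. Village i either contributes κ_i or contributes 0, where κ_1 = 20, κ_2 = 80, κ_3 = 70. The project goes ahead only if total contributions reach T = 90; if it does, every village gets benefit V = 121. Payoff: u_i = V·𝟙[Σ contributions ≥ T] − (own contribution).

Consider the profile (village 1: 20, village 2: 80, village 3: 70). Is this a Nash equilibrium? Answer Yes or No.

Total = 170 ≥ 90: provided.
Village 1 (pledges 20, payoff 101): dropping to 0 → total 150, payoff 121. Profitable deviation.

No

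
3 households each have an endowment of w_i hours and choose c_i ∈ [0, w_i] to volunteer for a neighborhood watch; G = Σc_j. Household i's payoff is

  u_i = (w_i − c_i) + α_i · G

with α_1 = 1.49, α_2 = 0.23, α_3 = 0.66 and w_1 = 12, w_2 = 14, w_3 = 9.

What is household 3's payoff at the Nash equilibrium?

∂u_i/∂c_i = α_i − 1, so household i contributes w_i if α_i > 1, else 0.
α_i > 1 for i ∈ {1}; NE contributions (12, 0, 0), G = 12.
u_3 = (9 − 0) + 0.66·12 = 16.92.

16.92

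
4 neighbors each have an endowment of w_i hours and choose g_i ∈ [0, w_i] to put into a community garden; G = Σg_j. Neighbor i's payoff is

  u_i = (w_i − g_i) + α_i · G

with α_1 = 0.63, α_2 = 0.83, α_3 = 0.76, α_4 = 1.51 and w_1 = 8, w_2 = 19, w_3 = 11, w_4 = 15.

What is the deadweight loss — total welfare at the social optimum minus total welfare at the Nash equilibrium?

∂u_i/∂g_i = α_i − 1, so neighbor i contributes w_i if α_i > 1, else 0.
α_i > 1 for i ∈ {4}; NE contributions (0, 0, 0, 15), G = 15.
W^NE = Σw_i − G^NE + (Σα_i)·G^NE = 53 + 2.73·15 = 93.95.
Planner: ∂(Σu_j)/∂g_i = Σα_j − 1 = 2.73 > 0, so everyone contributes w_i; G^SO = 53, W^SO = 53 + 2.73·53 = 197.69.
Deadweight loss = 103.74.

103.74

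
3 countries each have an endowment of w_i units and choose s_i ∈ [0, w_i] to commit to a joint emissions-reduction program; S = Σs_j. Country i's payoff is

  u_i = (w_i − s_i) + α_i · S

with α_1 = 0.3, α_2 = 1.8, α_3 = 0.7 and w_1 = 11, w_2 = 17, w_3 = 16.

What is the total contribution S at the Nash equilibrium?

17

∂u_i/∂s_i = α_i − 1, so country i contributes w_i if α_i > 1, else 0.
α_i > 1 for i ∈ {2}; NE contributions (0, 17, 0), S = 17.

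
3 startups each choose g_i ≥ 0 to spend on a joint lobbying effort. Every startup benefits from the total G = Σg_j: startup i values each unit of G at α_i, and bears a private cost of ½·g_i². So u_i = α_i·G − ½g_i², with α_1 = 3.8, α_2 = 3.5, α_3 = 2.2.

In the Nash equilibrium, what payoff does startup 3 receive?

Startup i's FOC: ∂u_i/∂g_i = α_i − g_i = 0, so g_i* = α_i.
NE contributions = (3.8, 3.5, 2.2); G = 9.5.
u_3 = α_3·G − ½·(g_3)² = 2.2·9.5 − ½·2.2² = 18.48.

18.48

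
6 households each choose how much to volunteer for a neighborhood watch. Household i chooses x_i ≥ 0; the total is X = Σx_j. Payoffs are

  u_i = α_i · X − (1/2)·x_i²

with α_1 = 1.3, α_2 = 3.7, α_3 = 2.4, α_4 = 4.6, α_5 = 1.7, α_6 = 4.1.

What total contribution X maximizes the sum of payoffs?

Planner FOC: ∂(Σu_j)/∂x_i = (Σα_j) − x_i = 0, so x_i^SO = Σα_j = 17.8 for every i; X^SO = 106.8.

106.8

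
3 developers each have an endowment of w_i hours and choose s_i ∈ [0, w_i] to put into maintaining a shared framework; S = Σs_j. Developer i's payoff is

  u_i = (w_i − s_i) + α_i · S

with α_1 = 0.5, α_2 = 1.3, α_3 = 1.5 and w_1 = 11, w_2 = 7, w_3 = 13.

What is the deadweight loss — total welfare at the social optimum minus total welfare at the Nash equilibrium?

∂u_i/∂s_i = α_i − 1, so developer i contributes w_i if α_i > 1, else 0.
α_i > 1 for i ∈ {2, 3}; NE contributions (0, 7, 13), S = 20.
W^NE = Σw_i − S^NE + (Σα_i)·S^NE = 31 + 2.3·20 = 77.
Planner: ∂(Σu_j)/∂s_i = Σα_j − 1 = 2.3 > 0, so everyone contributes w_i; S^SO = 31, W^SO = 31 + 2.3·31 = 102.3.
Deadweight loss = 25.3.

25.3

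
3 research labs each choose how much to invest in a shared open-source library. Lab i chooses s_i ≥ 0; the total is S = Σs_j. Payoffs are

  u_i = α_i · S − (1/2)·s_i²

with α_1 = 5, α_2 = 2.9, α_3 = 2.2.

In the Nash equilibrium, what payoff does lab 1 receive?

Lab i's FOC: ∂u_i/∂s_i = α_i − s_i = 0, so s_i* = α_i.
NE contributions = (5, 2.9, 2.2); S = 10.1.
u_1 = α_1·S − ½·(s_1)² = 5·10.1 − ½·5² = 38.

38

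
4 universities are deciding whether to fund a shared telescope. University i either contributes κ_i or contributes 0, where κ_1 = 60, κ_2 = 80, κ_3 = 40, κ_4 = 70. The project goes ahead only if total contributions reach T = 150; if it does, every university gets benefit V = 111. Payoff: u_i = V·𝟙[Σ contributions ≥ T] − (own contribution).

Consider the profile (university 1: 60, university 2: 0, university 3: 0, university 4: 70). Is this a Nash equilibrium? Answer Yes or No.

Total = 130 < 150: not provided.
University 1 (pledges 60, payoff -60): dropping to 0 → total 70, payoff 0. Profitable deviation.

No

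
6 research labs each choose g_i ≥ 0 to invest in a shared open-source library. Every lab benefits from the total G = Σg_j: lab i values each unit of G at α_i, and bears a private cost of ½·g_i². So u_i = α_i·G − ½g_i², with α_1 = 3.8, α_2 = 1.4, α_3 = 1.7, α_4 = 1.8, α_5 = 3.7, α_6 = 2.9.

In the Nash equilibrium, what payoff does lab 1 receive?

Lab i's FOC: ∂u_i/∂g_i = α_i − g_i = 0, so g_i* = α_i.
NE contributions = (3.8, 1.4, 1.7, 1.8, 3.7, 2.9); G = 15.3.
u_1 = α_1·G − ½·(g_1)² = 3.8·15.3 − ½·3.8² = 50.92.

50.92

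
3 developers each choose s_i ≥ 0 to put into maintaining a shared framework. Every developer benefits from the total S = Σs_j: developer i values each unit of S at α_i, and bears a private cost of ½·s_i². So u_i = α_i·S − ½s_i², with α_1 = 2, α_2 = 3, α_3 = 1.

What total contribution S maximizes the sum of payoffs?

18

Planner FOC: ∂(Σu_j)/∂s_i = (Σα_j) − s_i = 0, so s_i^SO = Σα_j = 6 for every i; S^SO = 18.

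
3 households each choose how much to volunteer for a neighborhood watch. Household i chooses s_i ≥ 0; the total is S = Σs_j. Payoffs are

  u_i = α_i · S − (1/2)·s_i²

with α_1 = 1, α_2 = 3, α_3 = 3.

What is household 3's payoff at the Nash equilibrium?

Household i's FOC: ∂u_i/∂s_i = α_i − s_i = 0, so s_i* = α_i.
NE contributions = (1, 3, 3); S = 7.
u_3 = α_3·S − ½·(s_3)² = 3·7 − ½·3² = 16.5.

16.5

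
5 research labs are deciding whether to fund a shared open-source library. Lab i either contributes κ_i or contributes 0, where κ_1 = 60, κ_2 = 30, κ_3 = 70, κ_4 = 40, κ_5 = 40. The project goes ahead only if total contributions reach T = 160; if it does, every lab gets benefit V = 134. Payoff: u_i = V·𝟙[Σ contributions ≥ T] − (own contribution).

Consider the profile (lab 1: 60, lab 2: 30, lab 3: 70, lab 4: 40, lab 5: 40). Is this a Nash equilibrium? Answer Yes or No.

No

Total = 240 ≥ 160: provided.
Lab 1 (pledges 60, payoff 74): dropping to 0 → total 180, payoff 134. Profitable deviation.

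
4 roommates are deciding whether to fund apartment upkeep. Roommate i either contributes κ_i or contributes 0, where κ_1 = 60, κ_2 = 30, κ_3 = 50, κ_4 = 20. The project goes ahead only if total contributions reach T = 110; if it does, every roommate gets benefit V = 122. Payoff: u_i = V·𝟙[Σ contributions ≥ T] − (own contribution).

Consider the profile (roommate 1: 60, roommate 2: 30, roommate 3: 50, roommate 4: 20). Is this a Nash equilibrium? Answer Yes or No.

Total = 160 ≥ 110: provided.
Roommate 1 (pledges 60, payoff 62): dropping to 0 → total 100, payoff 0. No gain.
Roommate 2 (pledges 30, payoff 92): dropping to 0 → total 130, payoff 122. Profitable deviation.

No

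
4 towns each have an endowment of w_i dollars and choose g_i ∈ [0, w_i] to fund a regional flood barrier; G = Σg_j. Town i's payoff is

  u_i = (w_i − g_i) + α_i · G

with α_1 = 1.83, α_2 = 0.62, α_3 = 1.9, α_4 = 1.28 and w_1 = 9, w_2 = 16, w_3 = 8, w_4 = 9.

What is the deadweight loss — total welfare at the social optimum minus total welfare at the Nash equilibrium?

74.08

∂u_i/∂g_i = α_i − 1, so town i contributes w_i if α_i > 1, else 0.
α_i > 1 for i ∈ {1, 3, 4}; NE contributions (9, 0, 8, 9), G = 26.
W^NE = Σw_i − G^NE + (Σα_i)·G^NE = 42 + 4.63·26 = 162.38.
Planner: ∂(Σu_j)/∂g_i = Σα_j − 1 = 4.63 > 0, so everyone contributes w_i; G^SO = 42, W^SO = 42 + 4.63·42 = 236.46.
Deadweight loss = 74.08.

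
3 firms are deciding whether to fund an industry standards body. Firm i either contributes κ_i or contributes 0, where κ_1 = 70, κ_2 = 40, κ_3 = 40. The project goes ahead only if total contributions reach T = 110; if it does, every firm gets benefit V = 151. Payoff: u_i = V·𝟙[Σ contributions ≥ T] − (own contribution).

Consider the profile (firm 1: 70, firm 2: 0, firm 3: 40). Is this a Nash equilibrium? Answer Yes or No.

Total = 110 ≥ 110: provided.
Firm 1 (pledges 70, payoff 81): dropping to 0 → total 40, payoff 0. No gain.
Firm 2 (pledges 0, payoff 151): pledging 40 → total 150, payoff 111. No gain.
Firm 3 (pledges 40, payoff 111): dropping to 0 → total 70, payoff 0. No gain.

Yes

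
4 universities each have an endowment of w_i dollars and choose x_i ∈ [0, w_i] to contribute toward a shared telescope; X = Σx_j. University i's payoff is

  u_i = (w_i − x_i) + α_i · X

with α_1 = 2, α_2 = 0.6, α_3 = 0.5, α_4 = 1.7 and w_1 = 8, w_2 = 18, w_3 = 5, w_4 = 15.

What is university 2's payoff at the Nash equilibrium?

∂u_i/∂x_i = α_i − 1, so university i contributes w_i if α_i > 1, else 0.
α_i > 1 for i ∈ {1, 4}; NE contributions (8, 0, 0, 15), X = 23.
u_2 = (18 − 0) + 0.6·23 = 31.8.

31.8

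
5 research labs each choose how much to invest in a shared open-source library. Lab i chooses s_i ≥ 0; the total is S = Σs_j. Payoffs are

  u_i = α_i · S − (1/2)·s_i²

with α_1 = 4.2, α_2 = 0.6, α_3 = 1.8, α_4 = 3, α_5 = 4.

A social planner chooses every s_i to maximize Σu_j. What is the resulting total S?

Planner FOC: ∂(Σu_j)/∂s_i = (Σα_j) − s_i = 0, so s_i^SO = Σα_j = 13.6 for every i; S^SO = 68.

68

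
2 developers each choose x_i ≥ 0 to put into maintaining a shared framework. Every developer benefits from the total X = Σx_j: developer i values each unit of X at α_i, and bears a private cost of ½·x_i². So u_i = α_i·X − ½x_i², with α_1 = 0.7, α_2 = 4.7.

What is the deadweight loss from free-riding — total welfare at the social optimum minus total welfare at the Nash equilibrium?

Developer i's FOC: ∂u_i/∂x_i = α_i − x_i = 0, so x_i* = α_i.
NE contributions = (0.7, 4.7); X = 5.4.
W^NE = (Σα)·X − ½Σα_i² = 5.4² − ½·22.58 = 17.87.
Planner sets x_i = Σα_j = 5.4 for every i, so X^SO = 2·5.4 = 10.8.
W^SO = (Σα)·X^SO − ½·2·(Σα)² = (2/2)·5.4² = 29.16.
Deadweight loss = W^SO − W^NE = 11.29.

11.29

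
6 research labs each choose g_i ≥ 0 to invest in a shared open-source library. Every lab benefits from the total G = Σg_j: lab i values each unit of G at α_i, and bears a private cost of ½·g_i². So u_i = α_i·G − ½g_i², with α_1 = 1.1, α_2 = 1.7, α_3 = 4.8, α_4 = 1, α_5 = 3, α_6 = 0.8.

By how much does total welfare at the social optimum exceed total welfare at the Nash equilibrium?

Lab i's FOC: ∂u_i/∂g_i = α_i − g_i = 0, so g_i* = α_i.
NE contributions = (1.1, 1.7, 4.8, 1, 3, 0.8); G = 12.4.
W^NE = (Σα)·G − ½Σα_i² = 12.4² − ½·37.78 = 134.87.
Planner sets g_i = Σα_j = 12.4 for every i, so G^SO = 6·12.4 = 74.4.
W^SO = (Σα)·G^SO − ½·6·(Σα)² = (6/2)·12.4² = 461.28.
Deadweight loss = W^SO − W^NE = 326.41.

326.41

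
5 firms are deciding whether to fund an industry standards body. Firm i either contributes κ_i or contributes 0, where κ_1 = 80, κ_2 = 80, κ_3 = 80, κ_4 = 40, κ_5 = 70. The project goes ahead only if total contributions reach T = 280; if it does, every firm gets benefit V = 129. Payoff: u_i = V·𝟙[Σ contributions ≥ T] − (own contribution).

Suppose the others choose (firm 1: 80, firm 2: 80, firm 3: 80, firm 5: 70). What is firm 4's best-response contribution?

Others' total = 310 ≥ 280; contributing adds cost 40 for no extra benefit.
Best response: 0.

0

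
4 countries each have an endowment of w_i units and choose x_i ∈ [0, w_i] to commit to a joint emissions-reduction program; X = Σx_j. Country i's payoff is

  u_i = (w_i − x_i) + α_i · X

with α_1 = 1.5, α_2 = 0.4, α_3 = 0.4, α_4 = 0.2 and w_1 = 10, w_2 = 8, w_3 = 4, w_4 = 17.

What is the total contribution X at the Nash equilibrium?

∂u_i/∂x_i = α_i − 1, so country i contributes w_i if α_i > 1, else 0.
α_i > 1 for i ∈ {1}; NE contributions (10, 0, 0, 0), X = 10.

10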